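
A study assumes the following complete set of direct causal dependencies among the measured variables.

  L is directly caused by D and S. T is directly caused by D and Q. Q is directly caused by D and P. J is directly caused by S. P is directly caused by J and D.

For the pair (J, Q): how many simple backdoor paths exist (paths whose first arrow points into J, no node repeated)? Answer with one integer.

A backdoor path from J to Q is any simple undirected path whose first edge points into J (i.e. leaves J via a parent).
Parents of J: {S}.
Enumerating:
  P1: J <- S -> L <- D -> P -> Q
  P2: J <- S -> L <- D -> Q
  P3: J <- S -> L <- D -> T <- Q
That exhausts the simple backdoor paths. Count: 3.

3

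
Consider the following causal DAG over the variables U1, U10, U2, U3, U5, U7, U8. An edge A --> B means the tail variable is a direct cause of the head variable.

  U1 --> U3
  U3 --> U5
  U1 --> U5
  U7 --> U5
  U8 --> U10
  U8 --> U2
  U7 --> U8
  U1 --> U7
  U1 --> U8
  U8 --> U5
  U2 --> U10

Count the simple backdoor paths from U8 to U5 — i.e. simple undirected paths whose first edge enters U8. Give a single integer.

6

A backdoor path from U8 to U5 is any simple undirected path whose first edge points into U8 (i.e. leaves U8 via a parent).
Parents of U8: {U1, U7}.
Enumerating:
  P1: U8 <- U1 -> U3 -> U5
  P2: U8 <- U1 -> U7 -> U5
  P3: U8 <- U1 -> U5
  P4: U8 <- U7 <- U1 -> U3 -> U5
  P5: U8 <- U7 <- U1 -> U5
  P6: U8 <- U7 -> U5
That exhausts the simple backdoor paths. Count: 6.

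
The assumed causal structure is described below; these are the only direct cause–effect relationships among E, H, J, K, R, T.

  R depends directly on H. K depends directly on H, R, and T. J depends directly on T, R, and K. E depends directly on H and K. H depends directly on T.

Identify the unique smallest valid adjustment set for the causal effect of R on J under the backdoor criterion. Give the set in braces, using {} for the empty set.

Variables eligible for adjustment (non-descendants of R, excluding R and J): {H, T}.
Backdoor paths from R to J:
  P1: R <- H <- T -> K -> J
  P2: R <- H <- T -> J
  P3: R <- H -> K <- T -> J
  P4: R <- H -> K -> J
  P5: R <- H -> E <- K <- T -> J
  P6: R <- H -> E <- K -> J
The empty set is not sufficient: P1 (R <- H <- T -> K -> J) has no collider blocking it and no conditioned non-collider, so it is open.
Try {H}:
  P1: blocked at chain node H ∈ conditioning set.
  P2: blocked at chain node H ∈ conditioning set.
  P3: blocked at fork node H ∈ conditioning set.
  P4: blocked at fork node H ∈ conditioning set.
  P5: blocked at fork node H ∈ conditioning set.
  P6: blocked at fork node H ∈ conditioning set.
{H} contains no descendant of R and blocks every backdoor path.
No other singleton works — e.g. {T} leaves P4 open — so {H} is the unique smallest valid adjustment set.

{H}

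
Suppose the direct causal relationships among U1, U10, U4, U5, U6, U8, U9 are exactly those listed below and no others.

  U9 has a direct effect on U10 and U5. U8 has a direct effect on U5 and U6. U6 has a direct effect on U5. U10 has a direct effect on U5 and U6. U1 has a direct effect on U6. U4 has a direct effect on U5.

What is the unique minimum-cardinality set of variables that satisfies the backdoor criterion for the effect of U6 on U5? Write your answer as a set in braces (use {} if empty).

Variables eligible for adjustment (non-descendants of U6, excluding U6 and U5): {U1, U10, U4, U8, U9}.
Backdoor paths from U6 to U5:
  P1: U6 <- U8 -> U5
  P2: U6 <- U10 <- U9 -> U5
  P3: U6 <- U10 -> U5
The empty set is not sufficient: P1 (U6 <- U8 -> U5) has no collider blocking it and no conditioned non-collider, so it is open.
Try {U10, U8}:
  P1: blocked at fork node U8 ∈ conditioning set.
  P2: blocked at chain node U10 ∈ conditioning set.
  P3: blocked at fork node U10 ∈ conditioning set.
{U10, U8} contains no descendant of U6 and blocks every backdoor path.
Every element of {U10, U8} is needed (dropping U10 leaves P2 open; dropping U8 leaves P1 open), so no proper subset is valid.
Among all size-2 subsets of the eligible variables, only {U10, U8} blocks every backdoor path, so it is the unique smallest valid adjustment set.

{U10, U8}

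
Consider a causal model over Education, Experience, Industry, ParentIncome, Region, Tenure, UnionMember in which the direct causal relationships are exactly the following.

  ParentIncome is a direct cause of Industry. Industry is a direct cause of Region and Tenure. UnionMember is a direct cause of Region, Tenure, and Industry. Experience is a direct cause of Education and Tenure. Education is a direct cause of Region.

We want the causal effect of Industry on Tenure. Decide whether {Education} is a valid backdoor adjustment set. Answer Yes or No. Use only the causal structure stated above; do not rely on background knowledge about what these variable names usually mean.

Backdoor paths from Industry to Tenure (paths whose first edge points into Industry):
  P1: Industry <- UnionMember -> Region <- Education <- Experience -> Tenure
  P2: Industry <- UnionMember -> Tenure
Condition 1 (no descendant of Industry in the set): holds — descendants of Industry are {Region, Tenure}; none are in {Education}.
Condition 2 (every backdoor path blocked by {Education}):
  P1: blocked at collider Region (neither it nor any descendant is in the conditioning set).
  P2: open — no interior node is in the conditioning set.
{Education} does not satisfy the backdoor criterion.

No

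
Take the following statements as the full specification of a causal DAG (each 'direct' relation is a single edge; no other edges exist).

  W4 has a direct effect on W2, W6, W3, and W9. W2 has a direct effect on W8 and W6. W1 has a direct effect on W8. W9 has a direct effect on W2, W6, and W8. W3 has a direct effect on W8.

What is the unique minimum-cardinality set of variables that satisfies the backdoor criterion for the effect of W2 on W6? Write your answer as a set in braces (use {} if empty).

Variables eligible for adjustment (non-descendants of W2, excluding W2 and W6): {W1, W3, W4, W9}.
Backdoor paths from W2 to W6:
  P1: W2 <- W4 -> W9 -> W6
  P2: W2 <- W4 -> W3 -> W8 <- W9 -> W6
  P3: W2 <- W4 -> W6
  P4: W2 <- W9 <- W4 -> W6
  P5: W2 <- W9 -> W6
  P6: W2 <- W9 -> W8 <- W3 <- W4 -> W6
The empty set is not sufficient: P1 (W2 <- W4 -> W9 -> W6) has no collider blocking it and no conditioned non-collider, so it is open.
Try {W4, W9}:
  P1: blocked at fork node W4 ∈ conditioning set.
  P2: blocked at fork node W4 ∈ conditioning set.
  P3: blocked at fork node W4 ∈ conditioning set.
  P4: blocked at chain node W9 ∈ conditioning set.
  P5: blocked at fork node W9 ∈ conditioning set.
  P6: blocked at fork node W9 ∈ conditioning set.
{W4, W9} contains no descendant of W2 and blocks every backdoor path.
Every element of {W4, W9} is needed (dropping W4 leaves P3 open; dropping W9 leaves P5 open), so no proper subset is valid.
Among all size-2 subsets of the eligible variables, only {W4, W9} blocks every backdoor path, so it is the unique smallest valid adjustment set.

{W4, W9}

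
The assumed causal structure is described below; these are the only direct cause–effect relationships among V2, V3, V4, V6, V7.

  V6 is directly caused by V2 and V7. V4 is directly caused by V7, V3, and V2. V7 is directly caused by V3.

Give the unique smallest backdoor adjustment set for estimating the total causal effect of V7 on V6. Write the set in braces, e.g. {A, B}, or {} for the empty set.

Variables eligible for adjustment (non-descendants of V7, excluding V7 and V6): {V2, V3}.
Backdoor paths from V7 to V6:
  P1: V7 <- V3 -> V4 <- V2 -> V6
Each backdoor path contains an unconditioned collider, so every path is already blocked with the empty conditioning set:
  P1: blocked at collider V4 (neither it nor any descendant is in the conditioning set).
The empty set is therefore the unique smallest valid set.

{}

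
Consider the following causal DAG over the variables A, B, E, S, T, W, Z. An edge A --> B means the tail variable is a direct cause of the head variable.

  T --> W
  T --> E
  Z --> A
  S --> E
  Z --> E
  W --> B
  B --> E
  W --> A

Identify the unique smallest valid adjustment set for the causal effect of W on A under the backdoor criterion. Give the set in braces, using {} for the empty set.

{}

Variables eligible for adjustment (non-descendants of W, excluding W and A): {S, T, Z}.
Backdoor paths from W to A:
  P1: W <- T -> E <- Z -> A
Each backdoor path contains an unconditioned collider, so every path is already blocked with the empty conditioning set:
  P1: blocked at collider E (neither it nor any descendant is in the conditioning set).
The empty set is therefore the unique smallest valid set.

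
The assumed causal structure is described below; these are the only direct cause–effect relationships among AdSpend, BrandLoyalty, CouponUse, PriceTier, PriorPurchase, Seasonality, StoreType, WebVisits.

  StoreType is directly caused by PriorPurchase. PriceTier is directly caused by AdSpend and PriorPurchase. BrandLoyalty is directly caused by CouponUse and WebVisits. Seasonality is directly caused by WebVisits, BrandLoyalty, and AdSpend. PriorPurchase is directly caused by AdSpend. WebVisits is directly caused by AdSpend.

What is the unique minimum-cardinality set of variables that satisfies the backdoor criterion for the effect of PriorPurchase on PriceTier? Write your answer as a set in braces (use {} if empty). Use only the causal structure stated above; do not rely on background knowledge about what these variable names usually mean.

{AdSpend}

Variables eligible for adjustment (non-descendants of PriorPurchase, excluding PriorPurchase and PriceTier): {AdSpend, BrandLoyalty, CouponUse, Seasonality, WebVisits}.
Backdoor paths from PriorPurchase to PriceTier:
  P1: PriorPurchase <- AdSpend -> PriceTier
The empty set is not sufficient: P1 (PriorPurchase <- AdSpend -> PriceTier) has no collider blocking it and no conditioned non-collider, so it is open.
Try {AdSpend}:
  P1: blocked at fork node AdSpend ∈ conditioning set.
{AdSpend} contains no descendant of PriorPurchase and blocks every backdoor path.
No other singleton works — e.g. {CouponUse} leaves P1 open — so {AdSpend} is the unique smallest valid adjustment set.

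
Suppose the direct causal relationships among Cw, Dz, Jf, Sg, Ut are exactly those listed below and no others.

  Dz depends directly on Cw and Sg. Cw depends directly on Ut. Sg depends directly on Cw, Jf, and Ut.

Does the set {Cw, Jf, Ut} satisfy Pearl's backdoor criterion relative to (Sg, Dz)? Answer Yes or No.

Yes

Backdoor paths from Sg to Dz (paths whose first edge points into Sg):
  P1: Sg <- Ut -> Cw -> Dz
  P2: Sg <- Cw -> Dz
Condition 1 (no descendant of Sg in the set): holds — descendants of Sg are {Dz}; none are in {Cw, Jf, Ut}.
Condition 2 (every backdoor path blocked by {Cw, Jf, Ut}):
  P1: blocked at fork node Ut ∈ conditioning set.
  P2: blocked at fork node Cw ∈ conditioning set.
{Cw, Jf, Ut} satisfies the backdoor criterion.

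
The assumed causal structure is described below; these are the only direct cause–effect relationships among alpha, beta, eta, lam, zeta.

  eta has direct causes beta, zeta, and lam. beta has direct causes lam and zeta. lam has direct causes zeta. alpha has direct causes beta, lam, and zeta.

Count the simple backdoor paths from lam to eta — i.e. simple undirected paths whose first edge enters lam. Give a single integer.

A backdoor path from lam to eta is any simple undirected path whose first edge points into lam (i.e. leaves lam via a parent).
Parents of lam: {zeta}.
Enumerating:
  P1: lam <- zeta -> beta -> eta
  P2: lam <- zeta -> alpha <- beta -> eta
  P3: lam <- zeta -> eta
That exhausts the simple backdoor paths. Count: 3.

3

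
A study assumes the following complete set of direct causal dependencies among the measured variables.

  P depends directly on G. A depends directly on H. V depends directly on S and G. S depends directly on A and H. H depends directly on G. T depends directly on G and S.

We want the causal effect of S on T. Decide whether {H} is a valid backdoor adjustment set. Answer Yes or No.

Backdoor paths from S to T (paths whose first edge points into S):
  P1: S <- H <- G -> T
  P2: S <- A <- H <- G -> T
Condition 1 (no descendant of S in the set): holds — descendants of S are {T, V}; none are in {H}.
Condition 2 (every backdoor path blocked by {H}):
  P1: blocked at chain node H ∈ conditioning set.
  P2: blocked at chain node H ∈ conditioning set.
{H} satisfies the backdoor criterion.

Yes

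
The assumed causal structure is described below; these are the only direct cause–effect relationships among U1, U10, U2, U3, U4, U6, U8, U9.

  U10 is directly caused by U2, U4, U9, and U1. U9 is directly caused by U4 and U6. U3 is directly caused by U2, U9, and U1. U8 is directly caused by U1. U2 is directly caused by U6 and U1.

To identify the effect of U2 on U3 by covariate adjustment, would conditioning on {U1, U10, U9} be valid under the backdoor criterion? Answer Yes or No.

No

Backdoor paths from U2 to U3 (paths whose first edge points into U2):
  P1: U2 <- U6 -> U9 <- U4 -> U10 <- U1 -> U3
  P2: U2 <- U6 -> U9 -> U3
  P3: U2 <- U6 -> U9 -> U10 <- U1 -> U3
  P4: U2 <- U1 -> U3
  P5: U2 <- U1 -> U10 <- U4 -> U9 -> U3
  P6: U2 <- U1 -> U10 <- U9 -> U3
Condition 1 (no descendant of U2 in the set): FAILS — U10 is a descendant of U2.
Condition 2 (every backdoor path blocked by {U1, U10, U9}):
  P1: blocked at fork node U1 ∈ conditioning set.
  P2: blocked at chain node U9 ∈ conditioning set.
  P3: blocked at chain node U9 ∈ conditioning set.
  P4: blocked at fork node U1 ∈ conditioning set.
  P5: blocked at fork node U1 ∈ conditioning set.
  P6: blocked at fork node U1 ∈ conditioning set.
{U1, U10, U9} does not satisfy the backdoor criterion.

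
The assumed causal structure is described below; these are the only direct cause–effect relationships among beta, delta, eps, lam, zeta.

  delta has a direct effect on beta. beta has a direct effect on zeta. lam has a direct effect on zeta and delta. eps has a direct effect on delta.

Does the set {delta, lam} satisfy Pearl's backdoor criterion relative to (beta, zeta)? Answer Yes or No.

Backdoor paths from beta to zeta (paths whose first edge points into beta):
  P1: beta <- delta <- lam -> zeta
Condition 1 (no descendant of beta in the set): holds — descendants of beta are {zeta}; none are in {delta, lam}.
Condition 2 (every backdoor path blocked by {delta, lam}):
  P1: blocked at chain node delta ∈ conditioning set.
{delta, lam} satisfies the backdoor criterion.

Yes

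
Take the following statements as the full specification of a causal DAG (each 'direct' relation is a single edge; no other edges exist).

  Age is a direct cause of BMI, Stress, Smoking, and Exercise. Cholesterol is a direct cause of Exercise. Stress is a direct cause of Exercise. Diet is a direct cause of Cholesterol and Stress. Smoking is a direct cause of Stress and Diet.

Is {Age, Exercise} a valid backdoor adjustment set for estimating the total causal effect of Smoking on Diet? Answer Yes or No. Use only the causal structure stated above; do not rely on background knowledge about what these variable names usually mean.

Backdoor paths from Smoking to Diet (paths whose first edge points into Smoking):
  P1: Smoking <- Age -> Stress <- Diet
  P2: Smoking <- Age -> Stress -> Exercise <- Cholesterol <- Diet
  P3: Smoking <- Age -> Exercise <- Stress <- Diet
  P4: Smoking <- Age -> Exercise <- Cholesterol <- Diet
Condition 1 (no descendant of Smoking in the set): FAILS — Exercise is a descendant of Smoking.
Condition 2 (every backdoor path blocked by {Age, Exercise}):
  P1: blocked at fork node Age ∈ conditioning set.
  P2: blocked at fork node Age ∈ conditioning set.
  P3: blocked at fork node Age ∈ conditioning set.
  P4: blocked at fork node Age ∈ conditioning set.
{Age, Exercise} does not satisfy the backdoor criterion.

No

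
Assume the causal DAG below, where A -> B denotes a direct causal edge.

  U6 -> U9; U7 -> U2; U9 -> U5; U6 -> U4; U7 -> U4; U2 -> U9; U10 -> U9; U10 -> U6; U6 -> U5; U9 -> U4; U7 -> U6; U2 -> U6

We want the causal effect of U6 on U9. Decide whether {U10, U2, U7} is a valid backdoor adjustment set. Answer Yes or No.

Yes

Backdoor paths from U6 to U9 (paths whose first edge points into U6):
  P1: U6 <- U7 -> U2 -> U9
  P2: U6 <- U7 -> U4 <- U9
  P3: U6 <- U2 <- U7 -> U4 <- U9
  P4: U6 <- U2 -> U9
  P5: U6 <- U10 -> U9
Condition 1 (no descendant of U6 in the set): holds — descendants of U6 are {U4, U5, U9}; none are in {U10, U2, U7}.
Condition 2 (every backdoor path blocked by {U10, U2, U7}):
  P1: blocked at fork node U7 ∈ conditioning set.
  P2: blocked at fork node U7 ∈ conditioning set.
  P3: blocked at chain node U2 ∈ conditioning set.
  P4: blocked at fork node U2 ∈ conditioning set.
  P5: blocked at fork node U10 ∈ conditioning set.
{U10, U2, U7} satisfies the backdoor criterion.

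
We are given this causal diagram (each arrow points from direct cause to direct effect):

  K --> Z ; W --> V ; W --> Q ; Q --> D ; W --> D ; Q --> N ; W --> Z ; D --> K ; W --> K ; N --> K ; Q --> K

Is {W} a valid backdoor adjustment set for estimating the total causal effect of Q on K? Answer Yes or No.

Backdoor paths from Q to K (paths whose first edge points into Q):
  P1: Q <- W -> D -> K
  P2: Q <- W -> K
  P3: Q <- W -> Z <- K
Condition 1 (no descendant of Q in the set): holds — descendants of Q are {D, K, N, Z}; none are in {W}.
Condition 2 (every backdoor path blocked by {W}):
  P1: blocked at fork node W ∈ conditioning set.
  P2: blocked at fork node W ∈ conditioning set.
  P3: blocked at fork node W ∈ conditioning set.
{W} satisfies the backdoor criterion.

Yes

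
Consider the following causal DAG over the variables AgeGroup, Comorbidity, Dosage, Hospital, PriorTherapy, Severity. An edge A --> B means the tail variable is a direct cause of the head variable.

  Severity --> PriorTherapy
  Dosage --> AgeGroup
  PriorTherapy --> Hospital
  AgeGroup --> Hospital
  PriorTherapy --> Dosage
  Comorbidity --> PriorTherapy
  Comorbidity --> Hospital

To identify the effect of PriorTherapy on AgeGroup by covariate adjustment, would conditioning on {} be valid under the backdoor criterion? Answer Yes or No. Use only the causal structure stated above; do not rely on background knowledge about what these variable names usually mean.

Backdoor paths from PriorTherapy to AgeGroup (paths whose first edge points into PriorTherapy):
  P1: PriorTherapy <- Comorbidity -> Hospital <- AgeGroup
Condition 1 (no descendant of PriorTherapy in the set): holds — descendants of PriorTherapy are {AgeGroup, Dosage, Hospital}; none are in {}.
Condition 2 (every backdoor path blocked by {}):
  P1: blocked at collider Hospital (neither it nor any descendant is in the conditioning set).
{} satisfies the backdoor criterion.

Yes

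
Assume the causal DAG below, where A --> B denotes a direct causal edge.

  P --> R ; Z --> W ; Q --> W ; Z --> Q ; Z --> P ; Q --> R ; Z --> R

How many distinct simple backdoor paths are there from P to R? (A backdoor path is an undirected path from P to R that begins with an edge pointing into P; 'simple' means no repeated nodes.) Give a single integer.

A backdoor path from P to R is any simple undirected path whose first edge points into P (i.e. leaves P via a parent).
Parents of P: {Z}.
Enumerating:
  P1: P <- Z -> Q -> R
  P2: P <- Z -> W <- Q -> R
  P3: P <- Z -> R
That exhausts the simple backdoor paths. Count: 3.

3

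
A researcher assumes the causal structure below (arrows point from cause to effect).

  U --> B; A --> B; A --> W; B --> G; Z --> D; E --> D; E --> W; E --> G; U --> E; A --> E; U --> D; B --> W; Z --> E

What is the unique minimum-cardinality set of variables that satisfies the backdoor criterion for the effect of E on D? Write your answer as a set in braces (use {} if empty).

Variables eligible for adjustment (non-descendants of E, excluding E and D): {A, B, U, Z}.
Backdoor paths from E to D:
  P1: E <- A -> B <- U -> D
  P2: E <- A -> W <- B <- U -> D
  P3: E <- U -> D
  P4: E <- Z -> D
The empty set is not sufficient: P3 (E <- U -> D) has no collider blocking it and no conditioned non-collider, so it is open.
Try {U, Z}:
  P1: blocked at collider B (neither it nor any descendant is in the conditioning set).
  P2: blocked at collider W (neither it nor any descendant is in the conditioning set).
  P3: blocked at fork node U ∈ conditioning set.
  P4: blocked at fork node Z ∈ conditioning set.
{U, Z} contains no descendant of E and blocks every backdoor path.
Every element of {U, Z} is needed (dropping U leaves P3 open; dropping Z leaves P4 open), so no proper subset is valid.
Among all size-2 subsets of the eligible variables, only {U, Z} blocks every backdoor path, so it is the unique smallest valid adjustment set.

{U, Z}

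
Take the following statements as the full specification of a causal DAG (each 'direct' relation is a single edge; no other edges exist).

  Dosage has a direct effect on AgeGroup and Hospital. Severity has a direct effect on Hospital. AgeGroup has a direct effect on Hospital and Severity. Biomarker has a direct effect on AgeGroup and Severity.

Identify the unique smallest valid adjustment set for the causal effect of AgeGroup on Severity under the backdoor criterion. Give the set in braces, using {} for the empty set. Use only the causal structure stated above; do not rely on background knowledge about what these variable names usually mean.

{Biomarker}

Variables eligible for adjustment (non-descendants of AgeGroup, excluding AgeGroup and Severity): {Biomarker, Dosage}.
Backdoor paths from AgeGroup to Severity:
  P1: AgeGroup <- Dosage -> Hospital <- Severity
  P2: AgeGroup <- Biomarker -> Severity
The empty set is not sufficient: P2 (AgeGroup <- Biomarker -> Severity) has no collider blocking it and no conditioned non-collider, so it is open.
Try {Biomarker}:
  P1: blocked at collider Hospital (neither it nor any descendant is in the conditioning set).
  P2: blocked at fork node Biomarker ∈ conditioning set.
{Biomarker} contains no descendant of AgeGroup and blocks every backdoor path.
No other singleton works — e.g. {Dosage} leaves P2 open — so {Biomarker} is the unique smallest valid adjustment set.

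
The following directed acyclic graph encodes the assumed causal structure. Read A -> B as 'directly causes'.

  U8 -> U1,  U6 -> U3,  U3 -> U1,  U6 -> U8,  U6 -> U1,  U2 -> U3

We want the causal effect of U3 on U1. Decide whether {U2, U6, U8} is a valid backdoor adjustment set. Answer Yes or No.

Backdoor paths from U3 to U1 (paths whose first edge points into U3):
  P1: U3 <- U6 -> U8 -> U1
  P2: U3 <- U6 -> U1
Condition 1 (no descendant of U3 in the set): holds — descendants of U3 are {U1}; none are in {U2, U6, U8}.
Condition 2 (every backdoor path blocked by {U2, U6, U8}):
  P1: blocked at fork node U6 ∈ conditioning set.
  P2: blocked at fork node U6 ∈ conditioning set.
{U2, U6, U8} satisfies the backdoor criterion.

Yes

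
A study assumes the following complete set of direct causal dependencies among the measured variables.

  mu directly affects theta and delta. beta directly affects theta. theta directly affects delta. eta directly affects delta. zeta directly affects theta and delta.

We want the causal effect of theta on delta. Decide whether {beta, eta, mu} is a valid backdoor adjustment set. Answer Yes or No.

Backdoor paths from theta to delta (paths whose first edge points into theta):
  P1: theta <- mu -> delta
  P2: theta <- zeta -> delta
Condition 1 (no descendant of theta in the set): holds — descendants of theta are {delta}; none are in {beta, eta, mu}.
Condition 2 (every backdoor path blocked by {beta, eta, mu}):
  P1: blocked at fork node mu ∈ conditioning set.
  P2: open — no interior node is in the conditioning set.
{beta, eta, mu} does not satisfy the backdoor criterion.

No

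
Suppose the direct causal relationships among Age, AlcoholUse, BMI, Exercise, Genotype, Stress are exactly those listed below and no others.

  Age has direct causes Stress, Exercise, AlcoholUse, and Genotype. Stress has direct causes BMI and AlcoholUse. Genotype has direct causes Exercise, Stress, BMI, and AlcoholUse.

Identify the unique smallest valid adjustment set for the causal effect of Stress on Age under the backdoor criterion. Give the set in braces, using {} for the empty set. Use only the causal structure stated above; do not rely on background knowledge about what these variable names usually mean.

{AlcoholUse, BMI}

Variables eligible for adjustment (non-descendants of Stress, excluding Stress and Age): {AlcoholUse, BMI, Exercise}.
Backdoor paths from Stress to Age:
  P1: Stress <- AlcoholUse -> Genotype <- Exercise -> Age
  P2: Stress <- AlcoholUse -> Genotype -> Age
  P3: Stress <- AlcoholUse -> Age
  P4: Stress <- BMI -> Genotype <- AlcoholUse -> Age
  P5: Stress <- BMI -> Genotype <- Exercise -> Age
  P6: Stress <- BMI -> Genotype -> Age
The empty set is not sufficient: P2 (Stress <- AlcoholUse -> Genotype -> Age) has no collider blocking it and no conditioned non-collider, so it is open.
Try {AlcoholUse, BMI}:
  P1: blocked at fork node AlcoholUse ∈ conditioning set.
  P2: blocked at fork node AlcoholUse ∈ conditioning set.
  P3: blocked at fork node AlcoholUse ∈ conditioning set.
  P4: blocked at fork node BMI ∈ conditioning set.
  P5: blocked at fork node BMI ∈ conditioning set.
  P6: blocked at fork node BMI ∈ conditioning set.
{AlcoholUse, BMI} contains no descendant of Stress and blocks every backdoor path.
Every element of {AlcoholUse, BMI} is needed (dropping AlcoholUse leaves P2 open; dropping BMI leaves P6 open), so no proper subset is valid.
Among all size-2 subsets of the eligible variables, only {AlcoholUse, BMI} blocks every backdoor path, so it is the unique smallest valid adjustment set.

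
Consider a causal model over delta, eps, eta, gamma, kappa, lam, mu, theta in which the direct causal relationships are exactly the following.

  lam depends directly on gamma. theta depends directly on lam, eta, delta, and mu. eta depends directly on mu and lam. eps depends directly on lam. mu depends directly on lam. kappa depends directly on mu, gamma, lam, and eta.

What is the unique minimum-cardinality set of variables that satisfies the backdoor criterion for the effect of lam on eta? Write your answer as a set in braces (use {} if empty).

Variables eligible for adjustment (non-descendants of lam, excluding lam and eta): {delta, gamma}.
Backdoor paths from lam to eta:
  P1: lam <- gamma -> kappa <- mu -> eta
  P2: lam <- gamma -> kappa <- mu -> theta <- eta
  P3: lam <- gamma -> kappa <- eta
Each backdoor path contains an unconditioned collider, so every path is already blocked with the empty conditioning set:
  P1: blocked at collider kappa (neither it nor any descendant is in the conditioning set).
  P2: blocked at collider kappa (neither it nor any descendant is in the conditioning set).
  P3: blocked at collider kappa (neither it nor any descendant is in the conditioning set).
The empty set is therefore the unique smallest valid set.

{}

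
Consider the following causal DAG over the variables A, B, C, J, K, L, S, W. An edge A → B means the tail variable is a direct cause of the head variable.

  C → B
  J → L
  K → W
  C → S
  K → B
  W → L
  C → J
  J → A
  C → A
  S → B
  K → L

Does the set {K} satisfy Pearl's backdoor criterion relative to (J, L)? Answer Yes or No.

Yes

Backdoor paths from J to L (paths whose first edge points into J):
  P1: J <- C -> S -> B <- K -> W -> L
  P2: J <- C -> S -> B <- K -> L
  P3: J <- C -> B <- K -> W -> L
  P4: J <- C -> B <- K -> L
Condition 1 (no descendant of J in the set): holds — descendants of J are {A, L}; none are in {K}.
Condition 2 (every backdoor path blocked by {K}):
  P1: blocked at collider B (neither it nor any descendant is in the conditioning set).
  P2: blocked at collider B (neither it nor any descendant is in the conditioning set).
  P3: blocked at collider B (neither it nor any descendant is in the conditioning set).
  P4: blocked at collider B (neither it nor any descendant is in the conditioning set).
{K} satisfies the backdoor criterion.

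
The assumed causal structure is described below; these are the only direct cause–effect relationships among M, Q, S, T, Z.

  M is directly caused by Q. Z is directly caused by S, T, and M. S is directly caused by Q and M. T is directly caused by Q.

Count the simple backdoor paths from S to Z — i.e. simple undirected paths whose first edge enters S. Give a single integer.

4

A backdoor path from S to Z is any simple undirected path whose first edge points into S (i.e. leaves S via a parent).
Parents of S: {M, Q}.
Enumerating:
  P1: S <- Q -> M -> Z
  P2: S <- Q -> T -> Z
  P3: S <- M <- Q -> T -> Z
  P4: S <- M -> Z
That exhausts the simple backdoor paths. Count: 4.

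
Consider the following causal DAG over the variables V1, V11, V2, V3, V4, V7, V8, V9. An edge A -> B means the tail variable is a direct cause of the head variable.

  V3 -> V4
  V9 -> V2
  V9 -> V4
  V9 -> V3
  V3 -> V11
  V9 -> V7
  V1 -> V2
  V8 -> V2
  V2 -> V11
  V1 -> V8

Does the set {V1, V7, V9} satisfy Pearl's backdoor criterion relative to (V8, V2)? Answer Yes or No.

Backdoor paths from V8 to V2 (paths whose first edge points into V8):
  P1: V8 <- V1 -> V2
Condition 1 (no descendant of V8 in the set): holds — descendants of V8 are {V11, V2}; none are in {V1, V7, V9}.
Condition 2 (every backdoor path blocked by {V1, V7, V9}):
  P1: blocked at fork node V1 ∈ conditioning set.
{V1, V7, V9} satisfies the backdoor criterion.

Yes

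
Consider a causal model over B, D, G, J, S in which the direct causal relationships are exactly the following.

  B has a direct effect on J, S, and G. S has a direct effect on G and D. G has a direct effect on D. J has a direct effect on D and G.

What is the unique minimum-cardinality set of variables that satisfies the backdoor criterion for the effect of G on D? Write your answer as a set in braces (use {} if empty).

{J, S}

Variables eligible for adjustment (non-descendants of G, excluding G and D): {B, J, S}.
Backdoor paths from G to D:
  P1: G <- B -> J -> D
  P2: G <- B -> S -> D
  P3: G <- J <- B -> S -> D
  P4: G <- J -> D
  P5: G <- S <- B -> J -> D
  P6: G <- S -> D
The empty set is not sufficient: P1 (G <- B -> J -> D) has no collider blocking it and no conditioned non-collider, so it is open.
Try {J, S}:
  P1: blocked at chain node J ∈ conditioning set.
  P2: blocked at chain node S ∈ conditioning set.
  P3: blocked at chain node J ∈ conditioning set.
  P4: blocked at fork node J ∈ conditioning set.
  P5: blocked at chain node S ∈ conditioning set.
  P6: blocked at fork node S ∈ conditioning set.
{J, S} contains no descendant of G and blocks every backdoor path.
Every element of {J, S} is needed (dropping J leaves P1 open; dropping S leaves P2 open), so no proper subset is valid.
Among all size-2 subsets of the eligible variables, only {J, S} blocks every backdoor path, so it is the unique smallest valid adjustment set.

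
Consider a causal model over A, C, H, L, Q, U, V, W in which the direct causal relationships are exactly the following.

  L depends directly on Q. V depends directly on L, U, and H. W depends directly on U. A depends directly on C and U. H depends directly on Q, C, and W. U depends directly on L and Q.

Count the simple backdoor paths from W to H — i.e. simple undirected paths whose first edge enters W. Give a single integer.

7

A backdoor path from W to H is any simple undirected path whose first edge points into W (i.e. leaves W via a parent).
Parents of W: {U}.
Enumerating:
  P1: W <- U <- Q -> L -> V <- H
  P2: W <- U <- Q -> H
  P3: W <- U <- L <- Q -> H
  P4: W <- U <- L -> V <- H
  P5: W <- U -> V <- L <- Q -> H
  P6: W <- U -> V <- H
  P7: W <- U -> A <- C -> H
That exhausts the simple backdoor paths. Count: 7.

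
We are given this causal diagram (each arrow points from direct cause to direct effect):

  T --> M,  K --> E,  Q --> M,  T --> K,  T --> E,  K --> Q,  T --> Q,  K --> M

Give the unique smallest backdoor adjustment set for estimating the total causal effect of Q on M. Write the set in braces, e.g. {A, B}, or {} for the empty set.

{K, T}

Variables eligible for adjustment (non-descendants of Q, excluding Q and M): {E, K, T}.
Backdoor paths from Q to M:
  P1: Q <- T -> K -> M
  P2: Q <- T -> E <- K -> M
  P3: Q <- T -> M
  P4: Q <- K <- T -> M
  P5: Q <- K -> E <- T -> M
  P6: Q <- K -> M
The empty set is not sufficient: P1 (Q <- T -> K -> M) has no collider blocking it and no conditioned non-collider, so it is open.
Try {K, T}:
  P1: blocked at fork node T ∈ conditioning set.
  P2: blocked at fork node T ∈ conditioning set.
  P3: blocked at fork node T ∈ conditioning set.
  P4: blocked at chain node K ∈ conditioning set.
  P5: blocked at fork node K ∈ conditioning set.
  P6: blocked at fork node K ∈ conditioning set.
{K, T} contains no descendant of Q and blocks every backdoor path.
Every element of {K, T} is needed (dropping K leaves P6 open; dropping T leaves P3 open), so no proper subset is valid.
Among all size-2 subsets of the eligible variables, only {K, T} blocks every backdoor path, so it is the unique smallest valid adjustment set.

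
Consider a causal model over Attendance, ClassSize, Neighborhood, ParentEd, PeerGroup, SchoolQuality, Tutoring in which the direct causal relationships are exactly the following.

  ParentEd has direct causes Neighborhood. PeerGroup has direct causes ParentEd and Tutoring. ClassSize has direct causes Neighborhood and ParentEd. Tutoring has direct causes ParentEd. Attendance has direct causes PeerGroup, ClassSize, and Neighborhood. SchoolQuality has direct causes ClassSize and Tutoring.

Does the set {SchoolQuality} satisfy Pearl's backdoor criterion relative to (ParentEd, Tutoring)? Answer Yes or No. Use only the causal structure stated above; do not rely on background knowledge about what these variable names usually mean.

Backdoor paths from ParentEd to Tutoring (paths whose first edge points into ParentEd):
  P1: ParentEd <- Neighborhood -> ClassSize -> SchoolQuality <- Tutoring
  P2: ParentEd <- Neighborhood -> ClassSize -> Attendance <- PeerGroup <- Tutoring
  P3: ParentEd <- Neighborhood -> Attendance <- PeerGroup <- Tutoring
  P4: ParentEd <- Neighborhood -> Attendance <- ClassSize -> SchoolQuality <- Tutoring
Condition 1 (no descendant of ParentEd in the set): FAILS — SchoolQuality is a descendant of ParentEd.
Condition 2 (every backdoor path blocked by {SchoolQuality}):
  P1: open — collider(s) SchoolQuality are conditioned on (or have a conditioned descendant) and no non-collider on the path is in the set.
  P2: blocked at collider Attendance (neither it nor any descendant is in the conditioning set).
  P3: blocked at collider Attendance (neither it nor any descendant is in the conditioning set).
  P4: blocked at collider Attendance (neither it nor any descendant is in the conditioning set).
{SchoolQuality} does not satisfy the backdoor criterion.

No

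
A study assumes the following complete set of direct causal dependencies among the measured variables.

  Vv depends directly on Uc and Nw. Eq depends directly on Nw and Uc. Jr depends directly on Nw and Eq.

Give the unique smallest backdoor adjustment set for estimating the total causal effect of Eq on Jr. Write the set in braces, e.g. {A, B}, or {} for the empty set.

{Nw}

Variables eligible for adjustment (non-descendants of Eq, excluding Eq and Jr): {Nw, Uc, Vv}.
Backdoor paths from Eq to Jr:
  P1: Eq <- Uc -> Vv <- Nw -> Jr
  P2: Eq <- Nw -> Jr
The empty set is not sufficient: P2 (Eq <- Nw -> Jr) has no collider blocking it and no conditioned non-collider, so it is open.
Try {Nw}:
  P1: blocked at collider Vv (neither it nor any descendant is in the conditioning set).
  P2: blocked at fork node Nw ∈ conditioning set.
{Nw} contains no descendant of Eq and blocks every backdoor path.
No other singleton works — e.g. {Uc} leaves P2 open — so {Nw} is the unique smallest valid adjustment set.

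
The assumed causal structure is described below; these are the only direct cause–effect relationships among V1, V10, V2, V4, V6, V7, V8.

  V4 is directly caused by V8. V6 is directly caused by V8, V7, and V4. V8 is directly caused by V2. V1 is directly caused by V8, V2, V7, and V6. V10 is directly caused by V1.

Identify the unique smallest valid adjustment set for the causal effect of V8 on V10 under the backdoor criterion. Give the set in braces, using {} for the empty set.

{V2}

Variables eligible for adjustment (non-descendants of V8, excluding V8 and V10): {V2, V7}.
Backdoor paths from V8 to V10:
  P1: V8 <- V2 -> V1 -> V10
The empty set is not sufficient: P1 (V8 <- V2 -> V1 -> V10) has no collider blocking it and no conditioned non-collider, so it is open.
Try {V2}:
  P1: blocked at fork node V2 ∈ conditioning set.
{V2} contains no descendant of V8 and blocks every backdoor path.
No other singleton works — e.g. {V7} leaves P1 open — so {V2} is the unique smallest valid adjustment set.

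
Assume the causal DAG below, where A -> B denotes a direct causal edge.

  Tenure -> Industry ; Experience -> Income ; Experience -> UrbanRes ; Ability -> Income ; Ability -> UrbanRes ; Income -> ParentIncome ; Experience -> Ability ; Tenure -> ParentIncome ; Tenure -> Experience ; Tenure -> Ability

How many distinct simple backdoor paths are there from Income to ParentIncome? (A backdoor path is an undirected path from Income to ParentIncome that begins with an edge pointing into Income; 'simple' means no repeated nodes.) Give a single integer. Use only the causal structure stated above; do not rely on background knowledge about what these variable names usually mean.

6

A backdoor path from Income to ParentIncome is any simple undirected path whose first edge points into Income (i.e. leaves Income via a parent).
Parents of Income: {Ability, Experience}.
Enumerating:
  P1: Income <- Experience <- Tenure -> ParentIncome
  P2: Income <- Experience -> Ability <- Tenure -> ParentIncome
  P3: Income <- Experience -> UrbanRes <- Ability <- Tenure -> ParentIncome
  P4: Income <- Ability <- Tenure -> ParentIncome
  P5: Income <- Ability <- Experience <- Tenure -> ParentIncome
  P6: Income <- Ability -> UrbanRes <- Experience <- Tenure -> ParentIncome
That exhausts the simple backdoor paths. Count: 6.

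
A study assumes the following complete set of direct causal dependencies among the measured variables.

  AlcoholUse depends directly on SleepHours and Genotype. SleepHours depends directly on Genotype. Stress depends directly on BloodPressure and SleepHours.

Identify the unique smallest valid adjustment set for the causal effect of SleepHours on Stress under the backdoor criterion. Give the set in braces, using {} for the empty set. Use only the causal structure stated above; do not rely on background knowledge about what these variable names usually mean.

{}

Variables eligible for adjustment (non-descendants of SleepHours, excluding SleepHours and Stress): {BloodPressure, Genotype}.
Backdoor paths from SleepHours to Stress:
  (none)
With no backdoor paths the empty set already satisfies the criterion, and it is trivially minimal.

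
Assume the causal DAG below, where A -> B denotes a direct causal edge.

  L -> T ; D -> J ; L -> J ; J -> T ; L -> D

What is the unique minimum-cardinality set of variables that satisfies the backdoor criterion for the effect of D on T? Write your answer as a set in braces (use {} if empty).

{L}

Variables eligible for adjustment (non-descendants of D, excluding D and T): {L}.
Backdoor paths from D to T:
  P1: D <- L -> J -> T
  P2: D <- L -> T
The empty set is not sufficient: P1 (D <- L -> J -> T) has no collider blocking it and no conditioned non-collider, so it is open.
Try {L}:
  P1: blocked at fork node L ∈ conditioning set.
  P2: blocked at fork node L ∈ conditioning set.
{L} contains no descendant of D and blocks every backdoor path.
{L} is the unique smallest valid adjustment set.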